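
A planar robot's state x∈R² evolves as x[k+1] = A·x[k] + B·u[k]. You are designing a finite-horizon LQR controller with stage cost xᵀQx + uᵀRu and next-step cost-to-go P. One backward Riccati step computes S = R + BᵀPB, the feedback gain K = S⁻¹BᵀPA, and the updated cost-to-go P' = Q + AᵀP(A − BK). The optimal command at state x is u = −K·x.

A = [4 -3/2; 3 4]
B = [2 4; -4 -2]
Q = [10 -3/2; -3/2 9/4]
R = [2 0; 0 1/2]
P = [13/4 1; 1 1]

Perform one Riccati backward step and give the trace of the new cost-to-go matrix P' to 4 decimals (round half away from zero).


20.0406

BᵀP = [2.5000 -2.0000; 11.0000 2.0000]
S = R + BᵀPB = [2 0; 0 1/2] + [13.0000 14.0000; 14.0000 40.0000] = [15.0000 14.0000; 14.0000 40.5000]
BᵀPA = [4.0000 -11.7500; 50.0000 -8.5000]
K = S⁻¹·BᵀPA = [-1.3074 -0.8673; 1.6865 0.0899]
A−BK = [-0.1312 -0.1252; 1.1434 0.7108]
AᵀP(A−BK) = [5.9040 2.9733; 2.9733 1.8865]
P' = Q + AᵀP(A−BK) = [15.9040 1.4733; 1.4733 4.1365]
tr(P') = 20.0406


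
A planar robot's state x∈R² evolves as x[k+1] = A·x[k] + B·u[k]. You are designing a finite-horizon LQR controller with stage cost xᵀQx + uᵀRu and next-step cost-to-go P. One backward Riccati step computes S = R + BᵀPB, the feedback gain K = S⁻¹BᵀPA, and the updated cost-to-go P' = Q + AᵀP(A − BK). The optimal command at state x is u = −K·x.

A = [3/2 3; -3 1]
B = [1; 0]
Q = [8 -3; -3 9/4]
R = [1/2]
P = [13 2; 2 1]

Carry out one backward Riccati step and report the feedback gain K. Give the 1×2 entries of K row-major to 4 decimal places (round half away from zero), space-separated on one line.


BᵀP = [13.0000 2.0000]
S = R + BᵀPB = [1/2] + [13.0000] = [13.5000]
BᵀPA = [13.5000 41.0000]
K = S⁻¹·BᵀPA = [1.0000 3.0370]
A−BK = [0.5000 -0.0370; -3.0000 1.0000]
AᵀP(A−BK) = [6.7500 -0.5000; -0.5000 5.4815]
P' = Q + AᵀP(A−BK) = [14.7500 -3.5000; -3.5000 7.7315]
tr(P') = 22.4815

1.0000 3.0370


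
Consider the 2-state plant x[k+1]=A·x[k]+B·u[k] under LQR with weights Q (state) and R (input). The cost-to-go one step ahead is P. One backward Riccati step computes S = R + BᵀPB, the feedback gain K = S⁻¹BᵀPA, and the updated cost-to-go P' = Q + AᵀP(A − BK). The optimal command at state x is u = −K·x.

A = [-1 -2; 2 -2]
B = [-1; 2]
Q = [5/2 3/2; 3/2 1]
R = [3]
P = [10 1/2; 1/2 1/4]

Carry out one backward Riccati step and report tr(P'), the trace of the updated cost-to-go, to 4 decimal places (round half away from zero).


BᵀP = [-9.0000 0.0000]
S = R + BᵀPB = [3] + [9.0000] = [12.0000]
BᵀPA = [9.0000 18.0000]
K = S⁻¹·BᵀPA = [0.7500 1.5000]
A−BK = [-0.2500 -0.5000; 0.5000 -5.0000]
AᵀP(A−BK) = [2.2500 4.5000; 4.5000 18.0000]
P' = Q + AᵀP(A−BK) = [4.7500 6.0000; 6.0000 19.0000]
tr(P') = 23.7500

23.7500


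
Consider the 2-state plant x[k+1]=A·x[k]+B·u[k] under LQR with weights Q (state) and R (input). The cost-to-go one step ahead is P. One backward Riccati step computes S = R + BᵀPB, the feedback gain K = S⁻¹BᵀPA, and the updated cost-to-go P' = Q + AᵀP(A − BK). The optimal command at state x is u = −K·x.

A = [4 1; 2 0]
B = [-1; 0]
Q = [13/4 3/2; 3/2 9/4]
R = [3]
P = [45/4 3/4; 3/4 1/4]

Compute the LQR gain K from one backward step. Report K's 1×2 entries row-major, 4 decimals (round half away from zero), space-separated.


-3.2632 -0.7895

BᵀP = [-11.2500 -0.7500]
S = R + BᵀPB = [3] + [11.2500] = [14.2500]
BᵀPA = [-46.5000 -11.2500]
K = S⁻¹·BᵀPA = [-3.2632 -0.7895]
A−BK = [0.7368 0.2105; 2.0000 0.0000]
AᵀP(A−BK) = [41.2632 9.7895; 9.7895 2.3684]
P' = Q + AᵀP(A−BK) = [44.5132 11.2895; 11.2895 4.6184]
tr(P') = 49.1316


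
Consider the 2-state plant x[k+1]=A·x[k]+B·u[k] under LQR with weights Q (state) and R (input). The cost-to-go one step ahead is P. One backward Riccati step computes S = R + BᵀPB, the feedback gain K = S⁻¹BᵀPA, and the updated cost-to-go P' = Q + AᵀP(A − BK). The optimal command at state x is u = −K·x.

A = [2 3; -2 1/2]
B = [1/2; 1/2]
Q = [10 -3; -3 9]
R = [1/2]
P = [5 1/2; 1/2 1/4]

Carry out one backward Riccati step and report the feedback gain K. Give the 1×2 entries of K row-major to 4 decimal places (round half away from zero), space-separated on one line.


BᵀP = [2.7500 0.3750]
S = R + BᵀPB = [1/2] + [1.5625] = [2.0625]
BᵀPA = [4.7500 8.4375]
K = S⁻¹·BᵀPA = [2.3030 4.0909]
A−BK = [0.8485 0.9545; -3.1515 -1.5455]
AᵀP(A−BK) = [6.0606 7.8182; 7.8182 12.0455]
P' = Q + AᵀP(A−BK) = [16.0606 4.8182; 4.8182 21.0455]
tr(P') = 37.1061

2.3030 4.0909


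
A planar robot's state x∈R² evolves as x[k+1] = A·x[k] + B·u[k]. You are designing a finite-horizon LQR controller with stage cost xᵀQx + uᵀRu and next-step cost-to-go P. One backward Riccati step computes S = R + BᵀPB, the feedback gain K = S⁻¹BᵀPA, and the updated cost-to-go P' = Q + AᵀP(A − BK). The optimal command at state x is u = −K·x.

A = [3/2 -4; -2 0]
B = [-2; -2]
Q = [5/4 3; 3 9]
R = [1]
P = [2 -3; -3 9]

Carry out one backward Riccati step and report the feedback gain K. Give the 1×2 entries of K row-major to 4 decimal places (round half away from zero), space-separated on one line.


1.2857 -0.3810

BᵀP = [2.0000 -12.0000]
S = R + BᵀPB = [1] + [20.0000] = [21.0000]
BᵀPA = [27.0000 -8.0000]
K = S⁻¹·BᵀPA = [1.2857 -0.3810]
A−BK = [4.0714 -4.7619; 0.5714 -0.7619]
AᵀP(A−BK) = [23.7857 -25.7143; -25.7143 28.9524]
P' = Q + AᵀP(A−BK) = [25.0357 -22.7143; -22.7143 37.9524]
tr(P') = 62.9881


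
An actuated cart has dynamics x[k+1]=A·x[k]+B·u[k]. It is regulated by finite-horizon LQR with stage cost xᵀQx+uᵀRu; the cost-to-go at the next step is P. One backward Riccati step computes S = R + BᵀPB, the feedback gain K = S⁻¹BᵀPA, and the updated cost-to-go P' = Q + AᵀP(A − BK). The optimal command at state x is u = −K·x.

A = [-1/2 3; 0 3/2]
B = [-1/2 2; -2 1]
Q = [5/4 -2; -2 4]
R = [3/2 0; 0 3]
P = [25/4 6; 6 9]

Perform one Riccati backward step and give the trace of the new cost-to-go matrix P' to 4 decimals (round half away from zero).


BᵀP = [-15.1250 -21.0000; 18.5000 21.0000]
S = R + BᵀPB = [3/2 0; 0 3] + [49.5625 -51.2500; -51.2500 58.0000] = [51.0625 -51.2500; -51.2500 61.0000]
BᵀPA = [7.5625 -76.8750; -9.2500 87.0000]
K = S⁻¹·BᵀPA = [-0.0261 -0.4724; -0.1736 1.0294]
A−BK = [-0.1659 0.7051; 0.1214 -0.4741]
AᵀP(A−BK) = [0.1544 -0.7811; -0.7811 4.6322]
P' = Q + AᵀP(A−BK) = [1.4044 -2.7811; -2.7811 8.6322]
tr(P') = 10.0366

10.0366


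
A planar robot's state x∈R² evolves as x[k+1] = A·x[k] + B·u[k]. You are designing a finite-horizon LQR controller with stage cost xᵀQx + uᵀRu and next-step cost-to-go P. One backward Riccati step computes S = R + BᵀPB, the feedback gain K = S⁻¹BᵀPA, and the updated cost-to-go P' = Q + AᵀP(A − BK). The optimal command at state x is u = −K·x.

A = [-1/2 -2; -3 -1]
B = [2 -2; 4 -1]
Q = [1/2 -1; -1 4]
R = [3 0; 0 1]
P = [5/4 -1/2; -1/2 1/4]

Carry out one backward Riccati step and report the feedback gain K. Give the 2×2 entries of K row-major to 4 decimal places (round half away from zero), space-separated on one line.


BᵀP = [0.5000 0.0000; -2.0000 0.7500]
S = R + BᵀPB = [3 0; 0 1] + [1.0000 -1.0000; -1.0000 3.2500] = [4.0000 -1.0000; -1.0000 4.2500]
BᵀPA = [-0.2500 -1.0000; -1.2500 3.2500]
K = S⁻¹·BᵀPA = [-0.1445 -0.0625; -0.3281 0.7500]
A−BK = [-0.8672 -0.3750; -2.7500 0.0000]
AᵀP(A−BK) = [0.6162 -0.3281; -0.3281 0.7500]
P' = Q + AᵀP(A−BK) = [1.1162 -1.3281; -1.3281 4.7500]
tr(P') = 5.8662

-0.1445 -0.0625 -0.3281 0.7500


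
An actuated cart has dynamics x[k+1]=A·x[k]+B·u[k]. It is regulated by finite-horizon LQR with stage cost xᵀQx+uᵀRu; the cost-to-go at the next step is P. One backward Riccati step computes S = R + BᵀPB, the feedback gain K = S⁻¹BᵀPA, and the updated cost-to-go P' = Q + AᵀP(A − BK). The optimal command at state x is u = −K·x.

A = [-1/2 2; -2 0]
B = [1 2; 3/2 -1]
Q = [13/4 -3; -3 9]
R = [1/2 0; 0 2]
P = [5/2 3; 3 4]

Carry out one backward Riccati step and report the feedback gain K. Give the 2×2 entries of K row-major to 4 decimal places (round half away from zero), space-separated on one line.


-1.0339 0.6102 0.0424 0.2373

BᵀP = [7.0000 9.0000; 2.0000 2.0000]
S = R + BᵀPB = [1/2 0; 0 2] + [20.5000 5.0000; 5.0000 2.0000] = [21.0000 5.0000; 5.0000 4.0000]
BᵀPA = [-21.5000 14.0000; -5.0000 4.0000]
K = S⁻¹·BᵀPA = [-1.0339 0.6102; 0.0424 0.2373]
A−BK = [0.4492 0.9153; -0.4068 -0.6780]
AᵀP(A−BK) = [0.6081 -0.1949; -0.1949 0.5085]
P' = Q + AᵀP(A−BK) = [3.8581 -3.1949; -3.1949 9.5085]
tr(P') = 13.3665


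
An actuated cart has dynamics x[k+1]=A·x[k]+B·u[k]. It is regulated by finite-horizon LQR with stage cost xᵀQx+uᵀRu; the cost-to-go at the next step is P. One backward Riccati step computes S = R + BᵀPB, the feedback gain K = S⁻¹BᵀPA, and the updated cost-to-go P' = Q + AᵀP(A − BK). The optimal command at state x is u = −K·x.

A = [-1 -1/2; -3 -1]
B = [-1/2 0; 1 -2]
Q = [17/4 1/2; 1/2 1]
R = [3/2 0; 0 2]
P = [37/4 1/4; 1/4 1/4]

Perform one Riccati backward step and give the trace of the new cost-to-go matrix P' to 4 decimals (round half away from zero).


BᵀP = [-4.3750 0.1250; -0.5000 -0.5000]
S = R + BᵀPB = [3/2 0; 0 2] + [2.3125 -0.2500; -0.2500 1.0000] = [3.8125 -0.2500; -0.2500 3.0000]
BᵀPA = [4.0000 2.0625; 2.0000 0.7500]
K = S⁻¹·BᵀPA = [1.0989 0.5604; 0.7582 0.2967]
A−BK = [-0.4505 -0.2198; -2.5824 -0.9670]
AᵀP(A−BK) = [7.0879 3.1648; 3.1648 1.4341]
P' = Q + AᵀP(A−BK) = [11.3379 3.6648; 3.6648 2.4341]
tr(P') = 13.7720

13.7720


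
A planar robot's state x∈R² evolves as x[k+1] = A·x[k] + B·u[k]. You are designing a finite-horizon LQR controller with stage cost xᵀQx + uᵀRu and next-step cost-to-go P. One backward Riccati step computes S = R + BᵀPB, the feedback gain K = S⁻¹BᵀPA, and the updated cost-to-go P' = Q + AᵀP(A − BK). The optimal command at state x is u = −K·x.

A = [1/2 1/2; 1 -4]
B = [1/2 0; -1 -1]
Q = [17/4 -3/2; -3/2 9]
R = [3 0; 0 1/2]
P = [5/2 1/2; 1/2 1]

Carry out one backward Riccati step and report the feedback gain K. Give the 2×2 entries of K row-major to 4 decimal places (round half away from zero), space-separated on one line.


0.0667 0.4000 -0.8667 2.3000

BᵀP = [0.7500 -0.7500; -0.5000 -1.0000]
S = R + BᵀPB = [3 0; 0 1/2] + [1.1250 0.7500; 0.7500 1.0000] = [4.1250 0.7500; 0.7500 1.5000]
BᵀPA = [-0.3750 3.3750; -1.2500 3.7500]
K = S⁻¹·BᵀPA = [0.0667 0.4000; -0.8667 2.3000]
A−BK = [0.4667 0.3000; 0.2000 -1.3000]
AᵀP(A−BK) = [1.0667 -1.1000; -1.1000 4.6500]
P' = Q + AᵀP(A−BK) = [5.3167 -2.6000; -2.6000 13.6500]
tr(P') = 18.9667


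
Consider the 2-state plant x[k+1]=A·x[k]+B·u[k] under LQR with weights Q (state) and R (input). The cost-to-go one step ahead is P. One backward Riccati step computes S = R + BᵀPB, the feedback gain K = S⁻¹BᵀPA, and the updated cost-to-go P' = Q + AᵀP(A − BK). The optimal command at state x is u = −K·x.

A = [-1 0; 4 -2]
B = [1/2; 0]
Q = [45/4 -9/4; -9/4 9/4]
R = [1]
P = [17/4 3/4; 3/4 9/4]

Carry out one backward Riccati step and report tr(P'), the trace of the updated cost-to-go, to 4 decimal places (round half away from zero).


56.2879

BᵀP = [2.1250 0.3750]
S = R + BᵀPB = [1] + [1.0625] = [2.0625]
BᵀPA = [-0.6250 -0.7500]
K = S⁻¹·BᵀPA = [-0.3030 -0.3636]
A−BK = [-0.8485 0.1818; 4.0000 -2.0000]
AᵀP(A−BK) = [34.0606 -16.7273; -16.7273 8.7273]
P' = Q + AᵀP(A−BK) = [45.3106 -18.9773; -18.9773 10.9773]
tr(P') = 56.2879


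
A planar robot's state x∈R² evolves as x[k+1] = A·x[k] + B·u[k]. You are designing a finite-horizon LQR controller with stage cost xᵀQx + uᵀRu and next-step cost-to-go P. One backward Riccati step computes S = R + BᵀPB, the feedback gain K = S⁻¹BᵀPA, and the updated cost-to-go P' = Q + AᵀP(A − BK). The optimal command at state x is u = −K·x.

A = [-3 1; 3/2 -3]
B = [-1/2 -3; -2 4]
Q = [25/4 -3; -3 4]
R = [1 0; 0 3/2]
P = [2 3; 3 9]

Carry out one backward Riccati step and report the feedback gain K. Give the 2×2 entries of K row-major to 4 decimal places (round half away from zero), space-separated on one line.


0.7215 0.5979 0.6954 -0.4472

BᵀP = [-7.0000 -19.5000; 6.0000 27.0000]
S = R + BᵀPB = [1 0; 0 3/2] + [42.5000 -57.0000; -57.0000 90.0000] = [43.5000 -57.0000; -57.0000 91.5000]
BᵀPA = [-8.2500 51.5000; 22.5000 -75.0000]
K = S⁻¹·BᵀPA = [0.7215 0.5979; 0.6954 -0.4472]
A−BK = [-0.5531 -0.0426; 0.1615 -0.0154]
AᵀP(A−BK) = [1.5565 -0.0054; -0.0054 0.6672]
P' = Q + AᵀP(A−BK) = [7.8065 -3.0054; -3.0054 4.6672]
tr(P') = 12.4737


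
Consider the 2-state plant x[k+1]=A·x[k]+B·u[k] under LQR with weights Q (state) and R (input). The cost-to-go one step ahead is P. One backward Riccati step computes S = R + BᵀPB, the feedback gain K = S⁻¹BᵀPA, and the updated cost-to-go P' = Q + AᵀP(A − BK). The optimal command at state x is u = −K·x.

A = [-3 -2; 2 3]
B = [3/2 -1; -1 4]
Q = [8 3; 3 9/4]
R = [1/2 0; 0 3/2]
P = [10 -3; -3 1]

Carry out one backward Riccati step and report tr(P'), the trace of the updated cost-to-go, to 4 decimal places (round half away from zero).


BᵀP = [18.0000 -5.5000; -22.0000 7.0000]
S = R + BᵀPB = [1/2 0; 0 3/2] + [32.5000 -40.0000; -40.0000 50.0000] = [33.0000 -40.0000; -40.0000 51.5000]
BᵀPA = [-65.0000 -52.5000; 80.0000 65.0000]
K = S⁻¹·BᵀPA = [-1.4824 -1.0427; 0.4020 0.4523]
A−BK = [-0.3744 0.0163; -1.0905 0.1482]
AᵀP(A−BK) = [1.4824 1.0427; 1.0427 0.8606]
P' = Q + AᵀP(A−BK) = [9.4824 4.0427; 4.0427 3.1106]
tr(P') = 12.5930

12.5930


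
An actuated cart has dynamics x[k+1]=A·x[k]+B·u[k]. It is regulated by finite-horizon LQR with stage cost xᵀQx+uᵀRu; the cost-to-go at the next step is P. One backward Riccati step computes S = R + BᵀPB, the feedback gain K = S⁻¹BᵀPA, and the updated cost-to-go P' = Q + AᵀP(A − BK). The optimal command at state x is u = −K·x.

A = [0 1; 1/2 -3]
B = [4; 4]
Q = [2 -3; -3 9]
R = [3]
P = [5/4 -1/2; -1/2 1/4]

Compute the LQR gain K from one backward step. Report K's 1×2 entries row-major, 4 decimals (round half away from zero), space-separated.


-0.0455 0.5455

BᵀP = [3.0000 -1.0000]
S = R + BᵀPB = [3] + [8.0000] = [11.0000]
BᵀPA = [-0.5000 6.0000]
K = S⁻¹·BᵀPA = [-0.0455 0.5455]
A−BK = [0.1818 -1.1818; 0.6818 -5.1818]
AᵀP(A−BK) = [0.0398 -0.3523; -0.3523 3.2273]
P' = Q + AᵀP(A−BK) = [2.0398 -3.3523; -3.3523 12.2273]
tr(P') = 14.2670


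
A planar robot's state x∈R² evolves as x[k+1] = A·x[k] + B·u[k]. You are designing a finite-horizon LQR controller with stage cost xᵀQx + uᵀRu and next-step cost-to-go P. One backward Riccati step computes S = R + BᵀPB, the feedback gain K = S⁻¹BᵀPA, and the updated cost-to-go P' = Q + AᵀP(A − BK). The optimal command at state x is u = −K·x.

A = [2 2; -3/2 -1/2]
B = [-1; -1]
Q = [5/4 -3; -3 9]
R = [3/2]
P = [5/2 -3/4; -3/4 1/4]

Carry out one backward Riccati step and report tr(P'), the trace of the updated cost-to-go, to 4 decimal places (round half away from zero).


25.1932

BᵀP = [-1.7500 0.5000]
S = R + BᵀPB = [3/2] + [1.2500] = [2.7500]
BᵀPA = [-4.2500 -3.7500]
K = S⁻¹·BᵀPA = [-1.5455 -1.3636]
A−BK = [0.4545 0.6364; -3.0455 -1.8636]
AᵀP(A−BK) = [8.4943 7.3920; 7.3920 6.4489]
P' = Q + AᵀP(A−BK) = [9.7443 4.3920; 4.3920 15.4489]
tr(P') = 25.1932


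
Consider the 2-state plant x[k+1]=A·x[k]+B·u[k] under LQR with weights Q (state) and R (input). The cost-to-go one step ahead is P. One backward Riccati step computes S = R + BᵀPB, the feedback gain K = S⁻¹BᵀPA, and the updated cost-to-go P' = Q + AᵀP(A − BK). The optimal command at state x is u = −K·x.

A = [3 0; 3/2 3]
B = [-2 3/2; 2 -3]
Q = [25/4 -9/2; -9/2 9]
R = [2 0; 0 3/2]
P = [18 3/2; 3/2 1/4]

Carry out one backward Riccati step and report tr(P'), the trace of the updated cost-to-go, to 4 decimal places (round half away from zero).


24.4302

BᵀP = [-33.0000 -2.5000; 22.5000 1.5000]
S = R + BᵀPB = [2 0; 0 3/2] + [61.0000 -42.0000; -42.0000 29.2500] = [63.0000 -42.0000; -42.0000 30.7500]
BᵀPA = [-102.7500 -7.5000; 69.7500 4.5000]
K = S⁻¹·BᵀPA = [-1.3279 -0.2403; 0.4545 -0.1818]
A−BK = [-0.3377 -0.2078; 5.5195 2.9351]
AᵀP(A−BK) = [7.9140 2.6201; 2.6201 1.2662]
P' = Q + AᵀP(A−BK) = [14.1640 -1.8799; -1.8799 10.2662]
tr(P') = 24.4302


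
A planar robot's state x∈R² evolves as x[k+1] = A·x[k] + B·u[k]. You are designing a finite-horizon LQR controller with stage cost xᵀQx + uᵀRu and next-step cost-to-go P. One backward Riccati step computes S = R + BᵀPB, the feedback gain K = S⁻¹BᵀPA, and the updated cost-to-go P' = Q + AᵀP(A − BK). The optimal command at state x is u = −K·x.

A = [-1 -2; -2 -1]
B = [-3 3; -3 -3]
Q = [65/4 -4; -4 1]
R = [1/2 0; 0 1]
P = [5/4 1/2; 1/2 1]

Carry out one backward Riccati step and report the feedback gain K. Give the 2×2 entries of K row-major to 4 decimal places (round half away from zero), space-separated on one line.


BᵀP = [-5.2500 -4.5000; 2.2500 -1.5000]
S = R + BᵀPB = [1/2 0; 0 1] + [29.2500 -2.2500; -2.2500 11.2500] = [29.7500 -2.2500; -2.2500 12.2500]
BᵀPA = [14.2500 15.0000; 0.7500 -3.0000]
K = S⁻¹·BᵀPA = [0.4904 0.4925; 0.1513 -0.1544]
A−BK = [0.0174 -0.0591; -0.0748 0.0143]
AᵀP(A−BK) = [0.1478 0.0974; 0.0974 0.1489]
P' = Q + AᵀP(A−BK) = [16.3978 -3.9026; -3.9026 1.1489]
tr(P') = 17.5467

0.4904 0.4925 0.1513 -0.1544


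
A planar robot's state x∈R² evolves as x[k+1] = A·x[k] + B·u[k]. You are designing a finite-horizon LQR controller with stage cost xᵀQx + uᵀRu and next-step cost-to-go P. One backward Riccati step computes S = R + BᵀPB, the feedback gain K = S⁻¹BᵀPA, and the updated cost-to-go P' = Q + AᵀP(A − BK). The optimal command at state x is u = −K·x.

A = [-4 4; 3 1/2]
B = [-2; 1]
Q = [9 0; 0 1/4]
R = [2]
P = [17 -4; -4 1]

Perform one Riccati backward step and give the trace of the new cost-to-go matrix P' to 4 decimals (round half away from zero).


BᵀP = [-38.0000 9.0000]
S = R + BᵀPB = [2] + [85.0000] = [87.0000]
BᵀPA = [179.0000 -147.5000]
K = S⁻¹·BᵀPA = [2.0575 -1.6954]
A−BK = [0.1149 0.6092; 0.9425 2.1954]
AᵀP(A−BK) = [8.7126 -7.0230; -7.0230 6.1782]
P' = Q + AᵀP(A−BK) = [17.7126 -7.0230; -7.0230 6.4282]
tr(P') = 24.1408

24.1408


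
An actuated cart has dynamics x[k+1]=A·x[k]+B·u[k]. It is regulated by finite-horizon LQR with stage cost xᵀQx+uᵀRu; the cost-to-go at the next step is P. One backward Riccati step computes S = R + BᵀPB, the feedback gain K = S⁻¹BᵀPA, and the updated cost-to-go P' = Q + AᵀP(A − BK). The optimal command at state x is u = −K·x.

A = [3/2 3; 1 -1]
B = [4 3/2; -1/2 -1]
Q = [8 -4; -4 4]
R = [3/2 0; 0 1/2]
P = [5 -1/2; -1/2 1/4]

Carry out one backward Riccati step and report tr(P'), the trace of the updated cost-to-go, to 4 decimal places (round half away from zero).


13.0435

BᵀP = [20.2500 -2.1250; 8.0000 -1.0000]
S = R + BᵀPB = [3/2 0; 0 1/2] + [82.0625 32.5000; 32.5000 13.0000] = [83.5625 32.5000; 32.5000 13.5000]
BᵀPA = [28.2500 62.8750; 11.0000 25.0000]
K = S⁻¹·BᵀPA = [0.3323 0.5054; 0.0148 0.6351]
A−BK = [0.1485 0.0257; 1.1809 -0.1122]
AᵀP(A−BK) = [0.4493 0.2358; 0.2358 0.5942]
P' = Q + AᵀP(A−BK) = [8.4493 -3.7642; -3.7642 4.5942]
tr(P') = 13.0435


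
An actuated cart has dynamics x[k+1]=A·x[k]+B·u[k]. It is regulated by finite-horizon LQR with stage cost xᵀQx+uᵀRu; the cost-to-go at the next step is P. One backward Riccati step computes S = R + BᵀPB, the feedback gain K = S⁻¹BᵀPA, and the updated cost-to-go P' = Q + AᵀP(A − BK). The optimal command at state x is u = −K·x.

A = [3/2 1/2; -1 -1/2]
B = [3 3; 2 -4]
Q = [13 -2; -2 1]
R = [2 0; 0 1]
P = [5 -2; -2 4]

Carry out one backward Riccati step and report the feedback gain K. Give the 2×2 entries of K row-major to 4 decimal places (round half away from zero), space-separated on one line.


0.1587 0.0268 0.3325 0.1382

BᵀP = [11.0000 2.0000; 23.0000 -22.0000]
S = R + BᵀPB = [2 0; 0 1] + [37.0000 25.0000; 25.0000 157.0000] = [39.0000 25.0000; 25.0000 158.0000]
BᵀPA = [14.5000 4.5000; 56.5000 22.5000]
K = S⁻¹·BᵀPA = [0.1587 0.0268; 0.3325 0.1382]
A−BK = [0.0265 0.0051; 0.0126 -0.0010]
AᵀP(A−BK) = [0.1637 0.0550; 0.0550 0.0207]
P' = Q + AᵀP(A−BK) = [13.1637 -1.9450; -1.9450 1.0207]
tr(P') = 14.1844


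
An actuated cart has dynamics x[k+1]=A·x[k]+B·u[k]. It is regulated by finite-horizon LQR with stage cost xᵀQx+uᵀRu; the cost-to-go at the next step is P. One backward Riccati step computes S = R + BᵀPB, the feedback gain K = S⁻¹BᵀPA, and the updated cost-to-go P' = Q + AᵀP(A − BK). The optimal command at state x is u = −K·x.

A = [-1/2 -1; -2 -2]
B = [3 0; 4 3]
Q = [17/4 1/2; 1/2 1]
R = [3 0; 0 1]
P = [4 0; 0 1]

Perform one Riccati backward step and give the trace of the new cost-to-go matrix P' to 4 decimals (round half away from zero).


5.8756

BᵀP = [12.0000 4.0000; 0.0000 3.0000]
S = R + BᵀPB = [3 0; 0 1] + [52.0000 12.0000; 12.0000 9.0000] = [55.0000 12.0000; 12.0000 10.0000]
BᵀPA = [-14.0000 -20.0000; -6.0000 -6.0000]
K = S⁻¹·BᵀPA = [-0.1675 -0.3153; -0.3990 -0.2217]
A−BK = [0.0025 -0.0542; -0.1330 -0.0739]
AᵀP(A−BK) = [0.2611 0.2562; 0.2562 0.3645]
P' = Q + AᵀP(A−BK) = [4.5111 0.7562; 0.7562 1.3645]
tr(P') = 5.8756


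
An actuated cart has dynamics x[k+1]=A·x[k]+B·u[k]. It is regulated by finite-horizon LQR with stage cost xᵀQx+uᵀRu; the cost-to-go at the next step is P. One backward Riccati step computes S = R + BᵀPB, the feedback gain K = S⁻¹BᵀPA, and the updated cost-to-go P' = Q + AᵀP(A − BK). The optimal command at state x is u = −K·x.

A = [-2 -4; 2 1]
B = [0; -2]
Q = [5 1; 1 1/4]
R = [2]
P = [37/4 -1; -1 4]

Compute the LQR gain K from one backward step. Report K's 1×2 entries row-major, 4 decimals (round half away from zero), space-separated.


-1.1111 -0.8889

BᵀP = [2.0000 -8.0000]
S = R + BᵀPB = [2] + [16.0000] = [18.0000]
BᵀPA = [-20.0000 -16.0000]
K = S⁻¹·BᵀPA = [-1.1111 -0.8889]
A−BK = [-2.0000 -4.0000; -0.2222 -0.7778]
AᵀP(A−BK) = [38.7778 74.2222; 74.2222 145.7778]
P' = Q + AᵀP(A−BK) = [43.7778 75.2222; 75.2222 146.0278]
tr(P') = 189.8056


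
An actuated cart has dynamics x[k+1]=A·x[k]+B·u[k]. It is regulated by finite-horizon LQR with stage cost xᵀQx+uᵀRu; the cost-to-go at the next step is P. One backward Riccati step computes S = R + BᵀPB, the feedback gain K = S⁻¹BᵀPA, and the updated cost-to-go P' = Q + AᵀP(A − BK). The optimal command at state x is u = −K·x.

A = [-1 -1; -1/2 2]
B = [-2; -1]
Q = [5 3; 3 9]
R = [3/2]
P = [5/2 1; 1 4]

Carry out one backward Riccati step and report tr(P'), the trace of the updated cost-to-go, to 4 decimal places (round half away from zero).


27.0000

BᵀP = [-6.0000 -6.0000]
S = R + BᵀPB = [3/2] + [18.0000] = [19.5000]
BᵀPA = [9.0000 -6.0000]
K = S⁻¹·BᵀPA = [0.4615 -0.3077]
A−BK = [-0.0769 -1.6154; -0.0385 1.6923]
AᵀP(A−BK) = [0.3462 -0.2308; -0.2308 12.6538]
P' = Q + AᵀP(A−BK) = [5.3462 2.7692; 2.7692 21.6538]
tr(P') = 27.0000


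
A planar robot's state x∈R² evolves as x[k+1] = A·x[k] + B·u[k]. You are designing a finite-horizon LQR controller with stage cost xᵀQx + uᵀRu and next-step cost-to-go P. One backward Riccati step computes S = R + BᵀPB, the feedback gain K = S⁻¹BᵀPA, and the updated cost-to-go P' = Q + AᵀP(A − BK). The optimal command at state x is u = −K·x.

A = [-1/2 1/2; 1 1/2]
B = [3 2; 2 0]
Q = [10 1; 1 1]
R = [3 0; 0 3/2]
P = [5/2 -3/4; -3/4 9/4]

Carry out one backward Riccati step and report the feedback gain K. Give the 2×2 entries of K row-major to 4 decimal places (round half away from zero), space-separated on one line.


BᵀP = [6.0000 2.2500; 5.0000 -1.5000]
S = R + BᵀPB = [3 0; 0 3/2] + [22.5000 12.0000; 12.0000 10.0000] = [25.5000 12.0000; 12.0000 11.5000]
BᵀPA = [-0.7500 4.1250; -4.0000 1.7500]
K = S⁻¹·BᵀPA = [0.2638 0.1771; -0.6231 -0.0327]
A−BK = [-0.0452 0.0339; 0.4724 0.1457]
AᵀP(A−BK) = [1.3304 0.3147; 0.3147 0.1390]
P' = Q + AᵀP(A−BK) = [11.3304 1.3147; 1.3147 1.1390]
tr(P') = 12.4694

0.2638 0.1771 -0.6231 -0.0327


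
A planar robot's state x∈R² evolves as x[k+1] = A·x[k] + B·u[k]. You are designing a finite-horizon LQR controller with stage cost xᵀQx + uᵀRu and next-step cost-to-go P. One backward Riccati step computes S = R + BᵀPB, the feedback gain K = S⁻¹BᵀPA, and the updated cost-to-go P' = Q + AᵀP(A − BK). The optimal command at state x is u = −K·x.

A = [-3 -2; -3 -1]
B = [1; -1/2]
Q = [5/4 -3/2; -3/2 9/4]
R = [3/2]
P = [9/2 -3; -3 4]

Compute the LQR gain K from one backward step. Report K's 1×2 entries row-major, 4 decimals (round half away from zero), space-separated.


-0.3000 -0.7000

BᵀP = [6.0000 -5.0000]
S = R + BᵀPB = [3/2] + [8.5000] = [10.0000]
BᵀPA = [-3.0000 -7.0000]
K = S⁻¹·BᵀPA = [-0.3000 -0.7000]
A−BK = [-2.7000 -1.3000; -3.1500 -1.3500]
AᵀP(A−BK) = [21.6000 9.9000; 9.9000 5.1000]
P' = Q + AᵀP(A−BK) = [22.8500 8.4000; 8.4000 7.3500]
tr(P') = 30.2000


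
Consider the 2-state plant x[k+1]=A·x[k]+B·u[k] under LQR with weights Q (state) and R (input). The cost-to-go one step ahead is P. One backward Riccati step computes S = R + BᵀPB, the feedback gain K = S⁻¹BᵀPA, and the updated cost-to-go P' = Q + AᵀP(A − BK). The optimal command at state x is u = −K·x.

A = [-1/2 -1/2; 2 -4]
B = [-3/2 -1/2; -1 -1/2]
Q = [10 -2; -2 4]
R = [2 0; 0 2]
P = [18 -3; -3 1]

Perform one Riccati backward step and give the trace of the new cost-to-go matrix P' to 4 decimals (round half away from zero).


26.3615

BᵀP = [-24.0000 3.5000; -7.5000 1.0000]
S = R + BᵀPB = [2 0; 0 2] + [32.5000 10.2500; 10.2500 3.2500] = [34.5000 10.2500; 10.2500 5.2500]
BᵀPA = [19.0000 -2.0000; 5.7500 -0.2500]
K = S⁻¹·BᵀPA = [0.5366 -0.1044; 0.0477 0.1561]
A−BK = [0.3287 -0.5785; 2.5604 -4.0263]
AᵀP(A−BK) = [4.0312 -5.4150; -5.4150 8.3303]
P' = Q + AᵀP(A−BK) = [14.0312 -7.4150; -7.4150 12.3303]
tr(P') = 26.3615


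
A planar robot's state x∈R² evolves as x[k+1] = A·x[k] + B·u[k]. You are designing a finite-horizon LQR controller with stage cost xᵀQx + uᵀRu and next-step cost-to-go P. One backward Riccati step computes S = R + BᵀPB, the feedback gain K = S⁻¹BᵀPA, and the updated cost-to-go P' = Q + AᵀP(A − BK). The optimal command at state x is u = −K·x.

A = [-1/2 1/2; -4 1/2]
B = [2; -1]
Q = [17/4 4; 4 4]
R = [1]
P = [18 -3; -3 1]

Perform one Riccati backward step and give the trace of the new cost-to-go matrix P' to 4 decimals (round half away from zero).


16.1831

BᵀP = [39.0000 -7.0000]
S = R + BᵀPB = [1] + [85.0000] = [86.0000]
BᵀPA = [8.5000 16.0000]
K = S⁻¹·BᵀPA = [0.0988 0.1860]
A−BK = [-0.6977 0.1279; -3.9012 0.6860]
AᵀP(A−BK) = [7.6599 -1.3314; -1.3314 0.2733]
P' = Q + AᵀP(A−BK) = [11.9099 2.6686; 2.6686 4.2733]
tr(P') = 16.1831


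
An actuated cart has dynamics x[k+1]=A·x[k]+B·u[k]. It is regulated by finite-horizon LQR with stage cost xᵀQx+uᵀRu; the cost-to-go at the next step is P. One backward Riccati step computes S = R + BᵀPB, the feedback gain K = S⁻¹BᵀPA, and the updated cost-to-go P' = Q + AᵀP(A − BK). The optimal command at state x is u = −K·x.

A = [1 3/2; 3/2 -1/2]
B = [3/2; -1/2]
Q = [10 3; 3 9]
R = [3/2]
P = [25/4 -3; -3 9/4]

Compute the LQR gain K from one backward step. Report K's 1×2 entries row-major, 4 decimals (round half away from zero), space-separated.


0.1182 0.9273

BᵀP = [10.8750 -5.6250]
S = R + BᵀPB = [3/2] + [19.1250] = [20.6250]
BᵀPA = [2.4375 19.1250]
K = S⁻¹·BᵀPA = [0.1182 0.9273]
A−BK = [0.8227 0.1091; 1.5591 -0.0364]
AᵀP(A−BK) = [2.0244 0.1773; 0.1773 1.3909]
P' = Q + AᵀP(A−BK) = [12.0244 3.1773; 3.1773 10.3909]
tr(P') = 22.4153


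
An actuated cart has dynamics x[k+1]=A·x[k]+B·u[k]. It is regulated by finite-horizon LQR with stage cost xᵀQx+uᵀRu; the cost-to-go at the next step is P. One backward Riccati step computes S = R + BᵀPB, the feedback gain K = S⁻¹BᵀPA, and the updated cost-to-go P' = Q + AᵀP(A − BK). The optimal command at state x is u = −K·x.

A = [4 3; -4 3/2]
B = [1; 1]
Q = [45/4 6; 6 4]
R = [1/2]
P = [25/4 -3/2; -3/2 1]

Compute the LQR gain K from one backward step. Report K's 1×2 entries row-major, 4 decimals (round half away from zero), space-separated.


BᵀP = [4.7500 -0.5000]
S = R + BᵀPB = [1/2] + [4.2500] = [4.7500]
BᵀPA = [21.0000 13.5000]
K = S⁻¹·BᵀPA = [4.4211 2.8421]
A−BK = [-0.4211 0.1579; -8.4211 -1.3421]
AᵀP(A−BK) = [71.1579 18.3158; 18.3158 6.6316]
P' = Q + AᵀP(A−BK) = [82.4079 24.3158; 24.3158 10.6316]
tr(P') = 93.0395

4.4211 2.8421


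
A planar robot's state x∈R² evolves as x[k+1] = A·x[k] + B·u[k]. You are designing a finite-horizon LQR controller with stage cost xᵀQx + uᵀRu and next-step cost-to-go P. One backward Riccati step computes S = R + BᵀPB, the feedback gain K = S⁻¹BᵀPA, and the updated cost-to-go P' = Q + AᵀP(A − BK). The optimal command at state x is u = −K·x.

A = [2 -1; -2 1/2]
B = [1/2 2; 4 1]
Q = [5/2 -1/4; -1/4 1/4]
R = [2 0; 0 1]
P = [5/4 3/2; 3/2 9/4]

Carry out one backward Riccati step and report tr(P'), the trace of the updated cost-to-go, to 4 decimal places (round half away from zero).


BᵀP = [6.6250 9.7500; 4.0000 5.2500]
S = R + BᵀPB = [2 0; 0 1] + [42.3125 23.0000; 23.0000 13.2500] = [44.3125 23.0000; 23.0000 14.2500]
BᵀPA = [-6.2500 -1.7500; -2.5000 -1.3750]
K = S⁻¹·BᵀPA = [-0.3081 0.0653; 0.3218 -0.2018]
A−BK = [1.5104 -0.6289; -1.0895 0.4408]
AᵀP(A−BK) = [0.8791 -0.3467; -0.3467 0.1492]
P' = Q + AᵀP(A−BK) = [3.3791 -0.5967; -0.5967 0.3992]
tr(P') = 3.7783

3.7783


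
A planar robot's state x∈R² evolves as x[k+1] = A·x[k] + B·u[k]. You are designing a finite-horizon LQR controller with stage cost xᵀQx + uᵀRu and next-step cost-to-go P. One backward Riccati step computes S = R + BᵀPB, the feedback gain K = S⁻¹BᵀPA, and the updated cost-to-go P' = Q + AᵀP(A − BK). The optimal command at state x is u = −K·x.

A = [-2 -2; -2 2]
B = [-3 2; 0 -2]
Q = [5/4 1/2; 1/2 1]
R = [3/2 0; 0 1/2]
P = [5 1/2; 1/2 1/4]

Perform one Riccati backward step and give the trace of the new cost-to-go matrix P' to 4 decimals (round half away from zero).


BᵀP = [-15.0000 -1.5000; 9.0000 0.5000]
S = R + BᵀPB = [3/2 0; 0 1/2] + [45.0000 -27.0000; -27.0000 17.0000] = [46.5000 -27.0000; -27.0000 17.5000]
BᵀPA = [33.0000 27.0000; -19.0000 -17.0000]
K = S⁻¹·BᵀPA = [0.7611 0.1593; 0.0885 -0.7257]
A−BK = [0.1062 -0.0708; -1.8230 0.5487]
AᵀP(A−BK) = [1.5664 -0.0442; -0.0442 0.3628]
P' = Q + AᵀP(A−BK) = [2.8164 0.4558; 0.4558 1.3628]
tr(P') = 4.1792

4.1792


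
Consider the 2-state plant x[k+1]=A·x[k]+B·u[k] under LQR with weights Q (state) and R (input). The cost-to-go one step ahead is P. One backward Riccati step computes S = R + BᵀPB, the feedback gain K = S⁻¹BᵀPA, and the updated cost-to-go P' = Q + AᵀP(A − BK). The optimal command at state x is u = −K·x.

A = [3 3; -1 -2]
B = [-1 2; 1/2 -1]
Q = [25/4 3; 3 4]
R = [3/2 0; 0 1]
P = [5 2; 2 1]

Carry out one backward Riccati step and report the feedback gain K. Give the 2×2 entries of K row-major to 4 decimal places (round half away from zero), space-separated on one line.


BᵀP = [-4.0000 -1.5000; 8.0000 3.0000]
S = R + BᵀPB = [3/2 0; 0 1] + [3.2500 -6.5000; -6.5000 13.0000] = [4.7500 -6.5000; -6.5000 14.0000]
BᵀPA = [-10.5000 -9.0000; 21.0000 18.0000]
K = S⁻¹·BᵀPA = [-0.4330 -0.3711; 1.2990 1.1134]
A−BK = [-0.0309 0.4021; 0.5155 -0.7010]
AᵀP(A−BK) = [2.1753 1.7216; 1.7216 1.6186]
P' = Q + AᵀP(A−BK) = [8.4253 4.7216; 4.7216 5.6186]
tr(P') = 14.0438

-0.4330 -0.3711 1.2990 1.1134


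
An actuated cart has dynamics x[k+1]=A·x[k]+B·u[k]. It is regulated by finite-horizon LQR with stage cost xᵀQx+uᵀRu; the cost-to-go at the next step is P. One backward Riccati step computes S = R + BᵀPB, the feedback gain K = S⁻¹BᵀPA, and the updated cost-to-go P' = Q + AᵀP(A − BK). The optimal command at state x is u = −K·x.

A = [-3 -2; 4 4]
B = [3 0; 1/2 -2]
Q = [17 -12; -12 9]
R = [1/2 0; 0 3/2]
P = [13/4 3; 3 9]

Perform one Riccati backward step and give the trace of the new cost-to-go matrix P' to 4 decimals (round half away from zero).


40.0426

BᵀP = [11.2500 13.5000; -6.0000 -18.0000]
S = R + BᵀPB = [1/2 0; 0 3/2] + [40.5000 -27.0000; -27.0000 36.0000] = [41.0000 -27.0000; -27.0000 37.5000]
BᵀPA = [20.2500 31.5000; -54.0000 -60.0000]
K = S⁻¹·BᵀPA = [-0.8641 -0.5427; -2.0622 -1.9907]
A−BK = [-0.4077 -0.3720; 0.3077 0.2899]
AᵀP(A−BK) = [7.3918 6.9900; 6.9900 6.6507]
P' = Q + AᵀP(A−BK) = [24.3918 -5.0100; -5.0100 15.6507]
tr(P') = 40.0426


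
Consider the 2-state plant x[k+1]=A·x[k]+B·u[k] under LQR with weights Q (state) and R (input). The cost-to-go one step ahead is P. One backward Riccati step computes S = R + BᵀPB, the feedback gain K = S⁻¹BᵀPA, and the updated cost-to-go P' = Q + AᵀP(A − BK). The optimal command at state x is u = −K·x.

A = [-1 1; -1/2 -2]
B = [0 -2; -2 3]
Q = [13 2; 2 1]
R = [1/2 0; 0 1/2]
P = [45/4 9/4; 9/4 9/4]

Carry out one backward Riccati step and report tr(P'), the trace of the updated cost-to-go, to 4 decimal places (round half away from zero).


BᵀP = [-4.5000 -4.5000; -15.7500 2.2500]
S = R + BᵀPB = [1/2 0; 0 1/2] + [9.0000 -4.5000; -4.5000 38.2500] = [9.5000 -4.5000; -4.5000 38.7500]
BᵀPA = [6.7500 4.5000; 14.6250 -20.2500]
K = S⁻¹·BᵀPA = [0.9411 0.2393; 0.4867 -0.4948]
A−BK = [-0.0266 0.0104; -0.0780 -0.0370]
AᵀP(A−BK) = [0.5922 -0.0040; -0.0040 0.1536]
P' = Q + AᵀP(A−BK) = [13.5922 1.9960; 1.9960 1.1536]
tr(P') = 14.7458

14.7458


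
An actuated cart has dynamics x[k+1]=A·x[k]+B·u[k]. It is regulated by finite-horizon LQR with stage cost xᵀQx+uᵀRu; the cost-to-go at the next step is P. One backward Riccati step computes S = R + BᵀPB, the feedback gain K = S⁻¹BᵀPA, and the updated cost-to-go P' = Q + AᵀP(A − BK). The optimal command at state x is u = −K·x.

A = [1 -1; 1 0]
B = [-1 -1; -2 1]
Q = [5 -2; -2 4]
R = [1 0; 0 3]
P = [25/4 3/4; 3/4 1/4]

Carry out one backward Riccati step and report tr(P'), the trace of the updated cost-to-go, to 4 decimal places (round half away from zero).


BᵀP = [-7.7500 -1.2500; -5.5000 -0.5000]
S = R + BᵀPB = [1 0; 0 3] + [10.2500 6.5000; 6.5000 5.0000] = [11.2500 6.5000; 6.5000 8.0000]
BᵀPA = [-9.0000 7.7500; -6.0000 5.5000]
K = S⁻¹·BᵀPA = [-0.6911 0.5497; -0.1885 0.2408]
A−BK = [0.1204 -0.2094; -0.1937 0.8586]
AᵀP(A−BK) = [0.6492 -0.6073; -0.6073 0.6649]
P' = Q + AᵀP(A−BK) = [5.6492 -2.6073; -2.6073 4.6649]
tr(P') = 10.3141

10.3141


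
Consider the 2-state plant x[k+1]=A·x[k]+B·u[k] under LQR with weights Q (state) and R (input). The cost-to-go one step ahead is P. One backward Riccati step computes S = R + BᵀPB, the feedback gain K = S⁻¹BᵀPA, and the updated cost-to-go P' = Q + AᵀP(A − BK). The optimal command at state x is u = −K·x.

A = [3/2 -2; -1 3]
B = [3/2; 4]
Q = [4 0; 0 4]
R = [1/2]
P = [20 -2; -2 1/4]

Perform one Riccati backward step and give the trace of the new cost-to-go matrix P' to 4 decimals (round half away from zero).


BᵀP = [22.0000 -2.0000]
S = R + BᵀPB = [1/2] + [25.0000] = [25.5000]
BᵀPA = [35.0000 -50.0000]
K = S⁻¹·BᵀPA = [1.3725 -1.9608]
A−BK = [-0.5588 0.9412; -6.4902 10.8431]
AᵀP(A−BK) = [3.2108 -5.1225; -5.1225 8.2108]
P' = Q + AᵀP(A−BK) = [7.2108 -5.1225; -5.1225 12.2108]
tr(P') = 19.4216

19.4216


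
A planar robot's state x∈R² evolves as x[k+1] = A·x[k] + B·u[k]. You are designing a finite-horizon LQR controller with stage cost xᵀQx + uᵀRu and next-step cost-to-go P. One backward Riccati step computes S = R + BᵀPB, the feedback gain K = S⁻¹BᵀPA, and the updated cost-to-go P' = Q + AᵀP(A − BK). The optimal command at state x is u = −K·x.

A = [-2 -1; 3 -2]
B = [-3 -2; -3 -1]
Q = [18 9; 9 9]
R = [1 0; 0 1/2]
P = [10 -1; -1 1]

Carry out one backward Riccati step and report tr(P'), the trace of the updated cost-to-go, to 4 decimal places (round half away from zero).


37.9780

BᵀP = [-27.0000 0.0000; -19.0000 1.0000]
S = R + BᵀPB = [1 0; 0 1/2] + [81.0000 54.0000; 54.0000 37.0000] = [82.0000 54.0000; 54.0000 37.5000]
BᵀPA = [54.0000 27.0000; 41.0000 17.0000]
K = S⁻¹·BᵀPA = [-1.1887 0.5943; 2.8050 -0.4025]
A−BK = [0.0440 -0.0220; 2.2390 -0.6195]
AᵀP(A−BK) = [10.1824 -2.5912; -2.5912 0.7956]
P' = Q + AᵀP(A−BK) = [28.1824 6.4088; 6.4088 9.7956]
tr(P') = 37.9780


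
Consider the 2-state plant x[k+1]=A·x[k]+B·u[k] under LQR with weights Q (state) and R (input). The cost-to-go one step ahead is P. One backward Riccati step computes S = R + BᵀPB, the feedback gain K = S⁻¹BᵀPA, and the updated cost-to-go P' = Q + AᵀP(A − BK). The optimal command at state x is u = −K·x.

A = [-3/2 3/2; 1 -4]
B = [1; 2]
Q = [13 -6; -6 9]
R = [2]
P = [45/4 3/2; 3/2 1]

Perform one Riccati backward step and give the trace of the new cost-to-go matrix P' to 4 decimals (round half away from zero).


51.0430

BᵀP = [14.2500 3.5000]
S = R + BᵀPB = [2] + [21.2500] = [23.2500]
BᵀPA = [-17.8750 7.3750]
K = S⁻¹·BᵀPA = [-0.7688 0.3172]
A−BK = [-0.7312 1.1828; 2.5376 -4.6344]
AᵀP(A−BK) = [8.0699 -12.3925; -12.3925 20.9731]
P' = Q + AᵀP(A−BK) = [21.0699 -18.3925; -18.3925 29.9731]
tr(P') = 51.0430


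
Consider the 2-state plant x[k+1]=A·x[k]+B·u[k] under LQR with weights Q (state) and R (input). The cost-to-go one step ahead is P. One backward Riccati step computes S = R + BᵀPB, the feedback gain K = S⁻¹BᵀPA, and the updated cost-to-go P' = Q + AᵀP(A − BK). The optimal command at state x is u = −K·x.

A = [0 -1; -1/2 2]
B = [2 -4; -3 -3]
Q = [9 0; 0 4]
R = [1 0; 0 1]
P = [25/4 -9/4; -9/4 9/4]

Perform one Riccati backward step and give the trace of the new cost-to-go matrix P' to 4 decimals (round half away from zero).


13.3822

BᵀP = [19.2500 -11.2500; -18.2500 2.2500]
S = R + BᵀPB = [1 0; 0 1] + [72.2500 -43.2500; -43.2500 66.2500] = [73.2500 -43.2500; -43.2500 67.2500]
BᵀPA = [5.6250 -41.7500; -1.1250 22.7500]
K = S⁻¹·BᵀPA = [0.1079 -0.5969; 0.0527 -0.0456]
A−BK = [-0.0052 0.0115; -0.0184 0.0727]
AᵀP(A−BK) = [0.0149 -0.0689; -0.0689 0.3673]
P' = Q + AᵀP(A−BK) = [9.0149 -0.0689; -0.0689 4.3673]
tr(P') = 13.3822


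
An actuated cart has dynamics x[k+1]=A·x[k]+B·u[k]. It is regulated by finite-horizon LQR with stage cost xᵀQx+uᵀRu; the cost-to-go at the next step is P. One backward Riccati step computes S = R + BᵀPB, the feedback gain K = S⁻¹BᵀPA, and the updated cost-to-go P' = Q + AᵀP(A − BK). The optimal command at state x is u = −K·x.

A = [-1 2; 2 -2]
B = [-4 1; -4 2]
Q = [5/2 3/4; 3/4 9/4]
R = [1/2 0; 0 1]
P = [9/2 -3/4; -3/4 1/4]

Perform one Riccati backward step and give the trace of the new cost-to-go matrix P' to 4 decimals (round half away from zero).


8.8357

BᵀP = [-15.0000 2.0000; 3.0000 -0.2500]
S = R + BᵀPB = [1/2 0; 0 1] + [52.0000 -11.0000; -11.0000 2.5000] = [52.5000 -11.0000; -11.0000 3.5000]
BᵀPA = [19.0000 -34.0000; -3.5000 6.5000]
K = S⁻¹·BᵀPA = [0.4462 -0.7570; 0.4024 -0.5219]
A−BK = [0.3825 -0.5060; 2.9801 -3.9841]
AᵀP(A−BK) = [1.4303 -1.9442; -1.9442 2.6554]
P' = Q + AᵀP(A−BK) = [3.9303 -1.1942; -1.1942 4.9054]
tr(P') = 8.8357


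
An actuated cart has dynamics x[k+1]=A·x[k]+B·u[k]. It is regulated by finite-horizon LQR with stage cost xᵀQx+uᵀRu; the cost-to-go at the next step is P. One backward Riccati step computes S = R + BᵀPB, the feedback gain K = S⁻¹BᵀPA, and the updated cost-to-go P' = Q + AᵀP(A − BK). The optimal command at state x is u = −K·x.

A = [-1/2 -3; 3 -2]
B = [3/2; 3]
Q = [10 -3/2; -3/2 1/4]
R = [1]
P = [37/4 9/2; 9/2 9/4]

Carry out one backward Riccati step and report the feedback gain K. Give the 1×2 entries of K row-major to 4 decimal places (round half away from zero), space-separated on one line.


0.3248 -1.3217

BᵀP = [27.3750 13.5000]
S = R + BᵀPB = [1] + [81.5625] = [82.5625]
BᵀPA = [26.8125 -109.1250]
K = S⁻¹·BᵀPA = [0.3248 -1.3217]
A−BK = [-0.9871 -1.0174; 2.0257 1.9652]
AᵀP(A−BK) = [0.3550 -0.1862; -0.1862 2.0167]
P' = Q + AᵀP(A−BK) = [10.3550 -1.6862; -1.6862 2.2667]
tr(P') = 12.6217
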